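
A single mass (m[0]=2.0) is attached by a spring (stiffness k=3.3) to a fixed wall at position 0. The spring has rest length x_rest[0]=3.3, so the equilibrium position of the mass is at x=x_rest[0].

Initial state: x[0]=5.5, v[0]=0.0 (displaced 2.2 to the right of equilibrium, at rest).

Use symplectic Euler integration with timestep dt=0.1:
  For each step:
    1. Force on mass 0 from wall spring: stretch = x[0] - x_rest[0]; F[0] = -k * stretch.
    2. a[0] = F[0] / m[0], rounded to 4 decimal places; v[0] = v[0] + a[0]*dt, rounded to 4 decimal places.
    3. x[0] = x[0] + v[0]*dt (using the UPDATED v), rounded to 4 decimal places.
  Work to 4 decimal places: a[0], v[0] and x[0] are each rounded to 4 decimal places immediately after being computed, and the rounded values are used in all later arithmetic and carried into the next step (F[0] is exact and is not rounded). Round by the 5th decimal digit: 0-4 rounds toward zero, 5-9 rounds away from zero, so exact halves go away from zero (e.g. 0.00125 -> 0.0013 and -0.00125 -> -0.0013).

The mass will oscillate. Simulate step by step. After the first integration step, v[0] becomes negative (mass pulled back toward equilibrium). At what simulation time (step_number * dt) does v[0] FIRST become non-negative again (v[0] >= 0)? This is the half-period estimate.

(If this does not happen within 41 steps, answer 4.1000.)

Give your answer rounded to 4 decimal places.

Answer: 2.5000

Derivation:
Step 0: x=[5.5000] v=[0.0000]
Step 1: x=[5.4637] v=[-0.3630]
Step 2: x=[5.3917] v=[-0.7200]
Step 3: x=[5.2852] v=[-1.0651]
Step 4: x=[5.1459] v=[-1.3927]
Step 5: x=[4.9762] v=[-1.6973]
Step 6: x=[4.7788] v=[-1.9739]
Step 7: x=[4.5570] v=[-2.2179]
Step 8: x=[4.3145] v=[-2.4253]
Step 9: x=[4.0552] v=[-2.5927]
Step 10: x=[3.7835] v=[-2.7173]
Step 11: x=[3.5038] v=[-2.7971]
Step 12: x=[3.2207] v=[-2.8307]
Step 13: x=[2.9389] v=[-2.8176]
Step 14: x=[2.6631] v=[-2.7580]
Step 15: x=[2.3978] v=[-2.6529]
Step 16: x=[2.1474] v=[-2.5040]
Step 17: x=[1.9160] v=[-2.3138]
Step 18: x=[1.7075] v=[-2.0854]
Step 19: x=[1.5252] v=[-1.8226]
Step 20: x=[1.3722] v=[-1.5298]
Step 21: x=[1.2510] v=[-1.2117]
Step 22: x=[1.1636] v=[-0.8736]
Step 23: x=[1.1115] v=[-0.5211]
Step 24: x=[1.0955] v=[-0.1600]
Step 25: x=[1.1159] v=[0.2037]
First v>=0 after going negative at step 25, time=2.5000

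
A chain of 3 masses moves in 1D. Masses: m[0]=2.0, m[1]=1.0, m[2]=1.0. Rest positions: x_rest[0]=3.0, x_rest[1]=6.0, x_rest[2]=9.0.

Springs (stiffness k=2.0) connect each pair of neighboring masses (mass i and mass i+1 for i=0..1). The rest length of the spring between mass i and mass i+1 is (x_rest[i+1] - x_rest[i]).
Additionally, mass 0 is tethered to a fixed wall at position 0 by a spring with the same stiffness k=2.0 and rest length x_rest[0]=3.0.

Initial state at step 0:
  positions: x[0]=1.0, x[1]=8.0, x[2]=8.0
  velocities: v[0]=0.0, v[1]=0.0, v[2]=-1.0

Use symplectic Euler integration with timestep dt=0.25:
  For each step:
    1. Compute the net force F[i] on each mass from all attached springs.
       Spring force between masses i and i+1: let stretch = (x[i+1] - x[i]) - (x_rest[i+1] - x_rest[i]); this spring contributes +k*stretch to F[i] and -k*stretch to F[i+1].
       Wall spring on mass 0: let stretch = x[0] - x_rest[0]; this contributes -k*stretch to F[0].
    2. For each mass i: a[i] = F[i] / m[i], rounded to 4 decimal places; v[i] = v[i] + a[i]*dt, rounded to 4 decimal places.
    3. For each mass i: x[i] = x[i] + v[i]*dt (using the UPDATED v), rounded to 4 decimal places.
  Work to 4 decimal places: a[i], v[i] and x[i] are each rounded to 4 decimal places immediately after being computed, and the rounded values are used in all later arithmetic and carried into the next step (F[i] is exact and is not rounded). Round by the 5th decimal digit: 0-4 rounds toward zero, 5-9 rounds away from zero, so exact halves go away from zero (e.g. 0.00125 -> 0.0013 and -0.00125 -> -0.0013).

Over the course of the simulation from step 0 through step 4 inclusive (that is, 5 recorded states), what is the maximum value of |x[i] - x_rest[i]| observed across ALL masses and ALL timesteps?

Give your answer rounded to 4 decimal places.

Answer: 3.0423

Derivation:
Step 0: x=[1.0000 8.0000 8.0000] v=[0.0000 0.0000 -1.0000]
Step 1: x=[1.3750 7.1250 8.1250] v=[1.5000 -3.5000 0.5000]
Step 2: x=[2.0235 5.6563 8.5000] v=[2.5938 -5.8750 1.5000]
Step 3: x=[2.7725 4.0889 8.8946] v=[2.9961 -6.2696 1.5782]
Step 4: x=[3.4305 2.9577 9.0635] v=[2.6321 -4.5250 0.6754]
Max displacement = 3.0423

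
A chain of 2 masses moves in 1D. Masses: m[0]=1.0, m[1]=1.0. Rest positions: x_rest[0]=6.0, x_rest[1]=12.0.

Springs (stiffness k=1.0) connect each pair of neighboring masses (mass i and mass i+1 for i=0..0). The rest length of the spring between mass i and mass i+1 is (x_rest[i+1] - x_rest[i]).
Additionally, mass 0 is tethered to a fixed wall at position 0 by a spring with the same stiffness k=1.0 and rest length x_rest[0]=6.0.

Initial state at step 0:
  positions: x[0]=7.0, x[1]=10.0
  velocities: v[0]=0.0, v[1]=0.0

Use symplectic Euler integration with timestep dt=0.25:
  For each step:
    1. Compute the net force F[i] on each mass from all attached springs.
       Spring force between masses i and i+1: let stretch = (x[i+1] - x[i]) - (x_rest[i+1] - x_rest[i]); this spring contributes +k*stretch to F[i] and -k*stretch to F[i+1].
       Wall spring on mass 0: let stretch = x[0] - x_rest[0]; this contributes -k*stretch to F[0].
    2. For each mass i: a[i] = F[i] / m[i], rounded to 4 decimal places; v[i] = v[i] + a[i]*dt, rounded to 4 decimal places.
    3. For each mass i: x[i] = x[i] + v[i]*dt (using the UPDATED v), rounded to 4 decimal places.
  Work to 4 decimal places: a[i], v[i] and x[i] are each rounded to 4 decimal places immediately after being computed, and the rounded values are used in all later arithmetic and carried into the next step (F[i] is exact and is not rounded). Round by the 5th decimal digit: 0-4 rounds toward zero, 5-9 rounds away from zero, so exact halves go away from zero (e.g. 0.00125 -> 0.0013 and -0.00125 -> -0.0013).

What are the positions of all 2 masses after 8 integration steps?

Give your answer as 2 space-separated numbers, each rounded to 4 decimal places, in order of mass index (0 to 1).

Answer: 4.2750 12.7151

Derivation:
Step 0: x=[7.0000 10.0000] v=[0.0000 0.0000]
Step 1: x=[6.7500 10.1875] v=[-1.0000 0.7500]
Step 2: x=[6.2930 10.5352] v=[-1.8281 1.3906]
Step 3: x=[5.7078 10.9927] v=[-2.3408 1.8301]
Step 4: x=[5.0962 11.4949] v=[-2.4465 2.0089]
Step 5: x=[4.5660 11.9722] v=[-2.1209 1.9092]
Step 6: x=[4.2133 12.3616] v=[-1.4109 1.5577]
Step 7: x=[4.1065 12.6168] v=[-0.4272 1.0206]
Step 8: x=[4.2750 12.7151] v=[0.6738 0.3930]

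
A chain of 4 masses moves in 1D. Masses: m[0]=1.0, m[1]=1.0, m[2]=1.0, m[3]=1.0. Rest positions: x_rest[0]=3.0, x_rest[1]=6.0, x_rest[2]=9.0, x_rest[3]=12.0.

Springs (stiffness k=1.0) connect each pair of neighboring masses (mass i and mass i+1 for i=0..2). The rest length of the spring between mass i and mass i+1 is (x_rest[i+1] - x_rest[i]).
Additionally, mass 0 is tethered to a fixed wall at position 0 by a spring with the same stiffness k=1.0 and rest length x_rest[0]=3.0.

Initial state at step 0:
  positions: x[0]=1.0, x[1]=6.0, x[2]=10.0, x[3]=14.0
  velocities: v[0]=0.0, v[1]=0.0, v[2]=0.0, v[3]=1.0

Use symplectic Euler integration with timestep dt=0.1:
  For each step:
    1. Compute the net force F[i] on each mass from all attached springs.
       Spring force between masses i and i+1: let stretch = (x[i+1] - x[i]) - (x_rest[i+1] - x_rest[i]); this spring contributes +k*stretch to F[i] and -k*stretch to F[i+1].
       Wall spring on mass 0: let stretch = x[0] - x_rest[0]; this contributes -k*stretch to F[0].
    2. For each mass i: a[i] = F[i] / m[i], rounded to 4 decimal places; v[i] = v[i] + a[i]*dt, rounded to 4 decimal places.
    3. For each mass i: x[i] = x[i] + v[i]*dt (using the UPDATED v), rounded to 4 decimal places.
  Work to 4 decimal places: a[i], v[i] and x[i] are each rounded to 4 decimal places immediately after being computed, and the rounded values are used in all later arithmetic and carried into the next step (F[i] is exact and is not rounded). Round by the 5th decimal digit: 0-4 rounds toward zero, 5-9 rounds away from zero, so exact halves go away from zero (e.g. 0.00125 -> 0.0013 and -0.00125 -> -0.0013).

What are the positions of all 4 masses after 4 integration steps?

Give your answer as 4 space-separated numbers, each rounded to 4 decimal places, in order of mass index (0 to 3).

Step 0: x=[1.0000 6.0000 10.0000 14.0000] v=[0.0000 0.0000 0.0000 1.0000]
Step 1: x=[1.0400 5.9900 10.0000 14.0900] v=[0.4000 -0.1000 0.0000 0.9000]
Step 2: x=[1.1191 5.9706 10.0008 14.1691] v=[0.7910 -0.1940 0.0080 0.7910]
Step 3: x=[1.2355 5.9430 10.0030 14.2365] v=[1.1642 -0.2761 0.0218 0.6742]
Step 4: x=[1.3866 5.9089 10.0069 14.2916] v=[1.5114 -0.3409 0.0392 0.5509]

Answer: 1.3866 5.9089 10.0069 14.2916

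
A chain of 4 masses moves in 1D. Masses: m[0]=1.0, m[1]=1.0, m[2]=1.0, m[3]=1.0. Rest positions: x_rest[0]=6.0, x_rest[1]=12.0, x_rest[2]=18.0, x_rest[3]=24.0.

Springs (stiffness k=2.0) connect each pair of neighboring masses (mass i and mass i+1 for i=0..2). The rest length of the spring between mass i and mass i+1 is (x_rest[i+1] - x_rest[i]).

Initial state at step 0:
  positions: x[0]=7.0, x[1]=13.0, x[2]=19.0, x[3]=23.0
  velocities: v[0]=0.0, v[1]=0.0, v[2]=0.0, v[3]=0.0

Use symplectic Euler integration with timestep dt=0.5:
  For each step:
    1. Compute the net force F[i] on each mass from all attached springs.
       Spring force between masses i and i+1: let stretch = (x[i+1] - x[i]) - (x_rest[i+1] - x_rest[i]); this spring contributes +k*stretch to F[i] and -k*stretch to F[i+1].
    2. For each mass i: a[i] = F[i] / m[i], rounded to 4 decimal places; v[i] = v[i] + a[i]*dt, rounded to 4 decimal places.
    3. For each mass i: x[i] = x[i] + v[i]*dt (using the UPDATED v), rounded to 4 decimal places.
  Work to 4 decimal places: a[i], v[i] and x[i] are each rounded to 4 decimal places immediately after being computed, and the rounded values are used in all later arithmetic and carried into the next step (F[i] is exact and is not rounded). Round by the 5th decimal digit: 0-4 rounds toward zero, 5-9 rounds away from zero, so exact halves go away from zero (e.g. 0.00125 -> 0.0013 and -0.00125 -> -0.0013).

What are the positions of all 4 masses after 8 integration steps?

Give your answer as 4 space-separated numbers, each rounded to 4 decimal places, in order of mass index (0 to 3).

Step 0: x=[7.0000 13.0000 19.0000 23.0000] v=[0.0000 0.0000 0.0000 0.0000]
Step 1: x=[7.0000 13.0000 18.0000 24.0000] v=[0.0000 0.0000 -2.0000 2.0000]
Step 2: x=[7.0000 12.5000 17.5000 25.0000] v=[0.0000 -1.0000 -1.0000 2.0000]
Step 3: x=[6.7500 11.7500 18.2500 25.2500] v=[-0.5000 -1.5000 1.5000 0.5000]
Step 4: x=[6.0000 11.7500 19.2500 25.0000] v=[-1.5000 0.0000 2.0000 -0.5000]
Step 5: x=[5.1250 12.6250 19.3750 24.8750] v=[-1.7500 1.7500 0.2500 -0.2500]
Step 6: x=[5.0000 13.1250 18.8750 25.0000] v=[-0.2500 1.0000 -1.0000 0.2500]
Step 7: x=[5.9375 12.4375 18.5625 25.0625] v=[1.8750 -1.3750 -0.6250 0.1250]
Step 8: x=[7.1250 11.5625 18.4375 24.8750] v=[2.3750 -1.7500 -0.2500 -0.3750]

Answer: 7.1250 11.5625 18.4375 24.8750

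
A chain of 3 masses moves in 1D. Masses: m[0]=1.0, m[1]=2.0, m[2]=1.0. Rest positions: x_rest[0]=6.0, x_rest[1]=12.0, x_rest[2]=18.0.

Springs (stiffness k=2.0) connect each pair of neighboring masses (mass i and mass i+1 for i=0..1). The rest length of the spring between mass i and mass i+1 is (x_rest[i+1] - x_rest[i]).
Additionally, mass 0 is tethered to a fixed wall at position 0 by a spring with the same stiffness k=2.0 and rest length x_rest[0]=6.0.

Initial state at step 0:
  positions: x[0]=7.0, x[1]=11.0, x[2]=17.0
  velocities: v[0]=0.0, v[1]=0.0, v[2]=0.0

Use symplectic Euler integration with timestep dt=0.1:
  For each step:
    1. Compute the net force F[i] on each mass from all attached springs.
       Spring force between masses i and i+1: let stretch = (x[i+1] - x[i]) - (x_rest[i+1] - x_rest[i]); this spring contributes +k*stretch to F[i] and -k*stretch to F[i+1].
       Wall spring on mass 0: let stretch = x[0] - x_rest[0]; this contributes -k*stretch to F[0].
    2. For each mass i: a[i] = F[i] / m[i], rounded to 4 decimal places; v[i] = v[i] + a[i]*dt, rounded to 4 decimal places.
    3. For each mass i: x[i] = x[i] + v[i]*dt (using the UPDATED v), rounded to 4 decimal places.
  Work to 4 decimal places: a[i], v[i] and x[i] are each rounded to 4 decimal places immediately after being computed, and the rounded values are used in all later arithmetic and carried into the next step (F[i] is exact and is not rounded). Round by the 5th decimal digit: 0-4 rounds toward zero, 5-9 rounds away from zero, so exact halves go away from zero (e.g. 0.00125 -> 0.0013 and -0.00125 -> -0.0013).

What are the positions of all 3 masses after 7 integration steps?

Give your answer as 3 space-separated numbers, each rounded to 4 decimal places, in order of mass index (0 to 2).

Step 0: x=[7.0000 11.0000 17.0000] v=[0.0000 0.0000 0.0000]
Step 1: x=[6.9400 11.0200 17.0000] v=[-0.6000 0.2000 0.0000]
Step 2: x=[6.8228 11.0590 17.0004] v=[-1.1720 0.3900 0.0040]
Step 3: x=[6.6539 11.1151 17.0020] v=[-1.6893 0.5605 0.0157]
Step 4: x=[6.4411 11.1854 17.0058] v=[-2.1278 0.7031 0.0383]
Step 5: x=[6.1944 11.2665 17.0132] v=[-2.4672 0.8107 0.0742]
Step 6: x=[5.9252 11.3543 17.0257] v=[-2.6917 0.8782 0.1249]
Step 7: x=[5.6461 11.4445 17.0448] v=[-2.7909 0.9024 0.1906]

Answer: 5.6461 11.4445 17.0448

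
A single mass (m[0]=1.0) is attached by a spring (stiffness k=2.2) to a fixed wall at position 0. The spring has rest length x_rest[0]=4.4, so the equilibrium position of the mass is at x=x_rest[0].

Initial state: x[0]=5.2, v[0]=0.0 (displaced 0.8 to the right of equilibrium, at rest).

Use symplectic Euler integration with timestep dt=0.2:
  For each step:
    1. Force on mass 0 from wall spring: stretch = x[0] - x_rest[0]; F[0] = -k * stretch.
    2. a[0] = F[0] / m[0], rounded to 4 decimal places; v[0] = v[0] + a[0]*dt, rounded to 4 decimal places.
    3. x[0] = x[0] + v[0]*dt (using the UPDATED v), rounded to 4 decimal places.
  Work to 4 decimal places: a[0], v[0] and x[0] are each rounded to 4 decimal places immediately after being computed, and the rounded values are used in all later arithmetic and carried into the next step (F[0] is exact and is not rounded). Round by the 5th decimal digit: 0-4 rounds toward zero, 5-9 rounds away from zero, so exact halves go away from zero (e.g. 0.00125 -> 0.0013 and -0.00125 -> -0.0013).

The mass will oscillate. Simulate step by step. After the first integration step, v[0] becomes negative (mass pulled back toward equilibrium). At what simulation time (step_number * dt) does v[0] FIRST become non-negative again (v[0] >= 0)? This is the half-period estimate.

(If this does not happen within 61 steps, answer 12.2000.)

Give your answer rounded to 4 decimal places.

Step 0: x=[5.2000] v=[0.0000]
Step 1: x=[5.1296] v=[-0.3520]
Step 2: x=[4.9950] v=[-0.6730]
Step 3: x=[4.8080] v=[-0.9348]
Step 4: x=[4.5851] v=[-1.1143]
Step 5: x=[4.3460] v=[-1.1957]
Step 6: x=[4.1116] v=[-1.1719]
Step 7: x=[3.9026] v=[-1.0450]
Step 8: x=[3.7374] v=[-0.8261]
Step 9: x=[3.6305] v=[-0.5346]
Step 10: x=[3.5913] v=[-0.1960]
Step 11: x=[3.6233] v=[0.1598]
First v>=0 after going negative at step 11, time=2.2000

Answer: 2.2000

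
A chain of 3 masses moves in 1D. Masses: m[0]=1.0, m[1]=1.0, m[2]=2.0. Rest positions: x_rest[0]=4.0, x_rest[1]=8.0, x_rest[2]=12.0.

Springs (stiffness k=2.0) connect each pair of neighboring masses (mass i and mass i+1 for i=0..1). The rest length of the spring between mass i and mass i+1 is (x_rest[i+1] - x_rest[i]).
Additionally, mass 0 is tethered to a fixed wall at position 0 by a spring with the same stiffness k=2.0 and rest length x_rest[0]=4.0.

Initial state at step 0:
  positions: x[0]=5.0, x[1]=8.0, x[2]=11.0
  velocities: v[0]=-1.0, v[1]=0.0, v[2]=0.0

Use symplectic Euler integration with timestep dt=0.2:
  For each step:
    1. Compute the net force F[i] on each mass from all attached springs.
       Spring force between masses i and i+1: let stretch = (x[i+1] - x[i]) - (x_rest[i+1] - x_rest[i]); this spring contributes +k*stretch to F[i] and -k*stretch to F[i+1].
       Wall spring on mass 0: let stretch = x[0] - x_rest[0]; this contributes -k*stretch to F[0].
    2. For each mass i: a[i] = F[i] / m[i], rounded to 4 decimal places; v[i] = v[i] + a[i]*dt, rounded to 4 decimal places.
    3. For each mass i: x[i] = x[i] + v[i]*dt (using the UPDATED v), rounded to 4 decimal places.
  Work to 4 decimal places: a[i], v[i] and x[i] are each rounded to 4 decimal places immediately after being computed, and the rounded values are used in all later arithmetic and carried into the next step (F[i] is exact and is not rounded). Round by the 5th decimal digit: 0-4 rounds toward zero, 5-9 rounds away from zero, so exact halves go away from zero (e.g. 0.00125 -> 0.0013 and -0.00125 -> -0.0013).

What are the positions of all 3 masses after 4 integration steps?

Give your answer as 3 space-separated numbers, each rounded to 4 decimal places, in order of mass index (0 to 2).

Step 0: x=[5.0000 8.0000 11.0000] v=[-1.0000 0.0000 0.0000]
Step 1: x=[4.6400 8.0000 11.0400] v=[-1.8000 0.0000 0.2000]
Step 2: x=[4.1776 7.9744 11.1184] v=[-2.3120 -0.1280 0.3920]
Step 3: x=[3.6847 7.8966 11.2310] v=[-2.4643 -0.3891 0.5632]
Step 4: x=[3.2340 7.7486 11.3703] v=[-2.2534 -0.7401 0.6963]

Answer: 3.2340 7.7486 11.3703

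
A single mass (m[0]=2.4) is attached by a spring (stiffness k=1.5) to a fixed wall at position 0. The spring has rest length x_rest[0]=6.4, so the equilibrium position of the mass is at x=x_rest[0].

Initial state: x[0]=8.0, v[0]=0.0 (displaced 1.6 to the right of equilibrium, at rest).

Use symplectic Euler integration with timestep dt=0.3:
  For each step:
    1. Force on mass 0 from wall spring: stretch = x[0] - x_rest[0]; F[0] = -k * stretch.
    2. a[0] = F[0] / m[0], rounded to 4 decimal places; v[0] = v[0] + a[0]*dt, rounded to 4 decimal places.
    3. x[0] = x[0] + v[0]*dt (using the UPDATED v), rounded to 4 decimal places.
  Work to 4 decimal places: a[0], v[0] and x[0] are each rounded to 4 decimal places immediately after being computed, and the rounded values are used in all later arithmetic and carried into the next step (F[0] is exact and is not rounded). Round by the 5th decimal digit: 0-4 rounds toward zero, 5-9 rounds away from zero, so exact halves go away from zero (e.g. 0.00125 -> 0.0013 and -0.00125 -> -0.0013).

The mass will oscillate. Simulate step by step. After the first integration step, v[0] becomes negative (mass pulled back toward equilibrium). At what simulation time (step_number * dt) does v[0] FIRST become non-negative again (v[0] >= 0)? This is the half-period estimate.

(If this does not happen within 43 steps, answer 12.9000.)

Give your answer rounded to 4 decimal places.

Step 0: x=[8.0000] v=[0.0000]
Step 1: x=[7.9100] v=[-0.3000]
Step 2: x=[7.7351] v=[-0.5831]
Step 3: x=[7.4851] v=[-0.8334]
Step 4: x=[7.1740] v=[-1.0369]
Step 5: x=[6.8194] v=[-1.1820]
Step 6: x=[6.4412] v=[-1.2606]
Step 7: x=[6.0607] v=[-1.2683]
Step 8: x=[5.6993] v=[-1.2047]
Step 9: x=[5.3773] v=[-1.0733]
Step 10: x=[5.1129] v=[-0.8815]
Step 11: x=[4.9208] v=[-0.6402]
Step 12: x=[4.8119] v=[-0.3629]
Step 13: x=[4.7924] v=[-0.0651]
Step 14: x=[4.8633] v=[0.2363]
First v>=0 after going negative at step 14, time=4.2000

Answer: 4.2000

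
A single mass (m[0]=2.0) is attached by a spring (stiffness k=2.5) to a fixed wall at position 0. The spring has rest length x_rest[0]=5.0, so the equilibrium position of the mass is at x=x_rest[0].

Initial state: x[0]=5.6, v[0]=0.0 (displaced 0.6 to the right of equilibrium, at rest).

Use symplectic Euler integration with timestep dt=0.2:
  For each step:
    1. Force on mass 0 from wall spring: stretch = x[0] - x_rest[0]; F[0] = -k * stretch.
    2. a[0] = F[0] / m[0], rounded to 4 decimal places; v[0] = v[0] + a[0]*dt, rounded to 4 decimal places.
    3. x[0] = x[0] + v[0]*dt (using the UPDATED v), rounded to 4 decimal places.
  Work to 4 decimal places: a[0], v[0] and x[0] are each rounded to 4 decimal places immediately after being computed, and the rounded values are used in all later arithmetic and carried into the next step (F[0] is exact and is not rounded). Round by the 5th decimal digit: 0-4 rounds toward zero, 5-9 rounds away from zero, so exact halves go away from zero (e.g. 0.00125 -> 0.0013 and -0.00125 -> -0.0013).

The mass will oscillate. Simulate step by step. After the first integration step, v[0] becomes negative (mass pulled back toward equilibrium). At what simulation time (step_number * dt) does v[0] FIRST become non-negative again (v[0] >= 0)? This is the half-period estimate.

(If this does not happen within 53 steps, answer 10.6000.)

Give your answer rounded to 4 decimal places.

Answer: 3.0000

Derivation:
Step 0: x=[5.6000] v=[0.0000]
Step 1: x=[5.5700] v=[-0.1500]
Step 2: x=[5.5115] v=[-0.2925]
Step 3: x=[5.4274] v=[-0.4204]
Step 4: x=[5.3219] v=[-0.5273]
Step 5: x=[5.2003] v=[-0.6078]
Step 6: x=[5.0687] v=[-0.6579]
Step 7: x=[4.9337] v=[-0.6751]
Step 8: x=[4.8020] v=[-0.6585]
Step 9: x=[4.6802] v=[-0.6090]
Step 10: x=[4.5744] v=[-0.5290]
Step 11: x=[4.4899] v=[-0.4226]
Step 12: x=[4.4309] v=[-0.2951]
Step 13: x=[4.4003] v=[-0.1528]
Step 14: x=[4.3997] v=[-0.0029]
Step 15: x=[4.4291] v=[0.1472]
First v>=0 after going negative at step 15, time=3.0000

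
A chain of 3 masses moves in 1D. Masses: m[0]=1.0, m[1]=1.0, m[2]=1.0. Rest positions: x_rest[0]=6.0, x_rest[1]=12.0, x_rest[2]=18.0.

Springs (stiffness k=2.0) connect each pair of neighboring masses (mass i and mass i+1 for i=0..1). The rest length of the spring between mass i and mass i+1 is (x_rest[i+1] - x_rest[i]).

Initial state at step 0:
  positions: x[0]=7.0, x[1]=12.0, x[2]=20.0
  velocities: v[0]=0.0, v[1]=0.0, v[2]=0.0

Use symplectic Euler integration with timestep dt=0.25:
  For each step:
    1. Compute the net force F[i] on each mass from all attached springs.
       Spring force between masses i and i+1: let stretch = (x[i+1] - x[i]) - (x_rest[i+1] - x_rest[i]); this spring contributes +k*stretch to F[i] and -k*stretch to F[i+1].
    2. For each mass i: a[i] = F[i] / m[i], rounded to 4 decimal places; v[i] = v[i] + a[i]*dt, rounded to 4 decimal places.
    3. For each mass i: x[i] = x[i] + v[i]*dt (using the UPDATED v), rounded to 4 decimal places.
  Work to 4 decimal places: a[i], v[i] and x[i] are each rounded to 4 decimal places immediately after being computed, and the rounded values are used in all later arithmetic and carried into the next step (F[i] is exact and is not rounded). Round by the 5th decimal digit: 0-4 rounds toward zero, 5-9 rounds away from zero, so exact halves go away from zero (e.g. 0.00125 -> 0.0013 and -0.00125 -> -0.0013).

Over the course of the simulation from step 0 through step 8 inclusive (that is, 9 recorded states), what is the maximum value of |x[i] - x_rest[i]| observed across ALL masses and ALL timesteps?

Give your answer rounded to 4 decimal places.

Answer: 2.0091

Derivation:
Step 0: x=[7.0000 12.0000 20.0000] v=[0.0000 0.0000 0.0000]
Step 1: x=[6.8750 12.3750 19.7500] v=[-0.5000 1.5000 -1.0000]
Step 2: x=[6.6875 12.9844 19.3281] v=[-0.7500 2.4375 -1.6875]
Step 3: x=[6.5371 13.5996 18.8633] v=[-0.6016 2.4609 -1.8594]
Step 4: x=[6.5195 13.9900 18.4905] v=[-0.0704 1.5615 -1.4913]
Step 5: x=[6.6857 14.0091 18.3051] v=[0.6649 0.0765 -0.7416]
Step 6: x=[7.0174 13.6498 18.3327] v=[1.3266 -1.4372 0.1104]
Step 7: x=[7.4281 13.0468 18.5250] v=[1.6428 -2.4120 0.7690]
Step 8: x=[7.7912 12.4262 18.7825] v=[1.4522 -2.4823 1.0299]
Max displacement = 2.0091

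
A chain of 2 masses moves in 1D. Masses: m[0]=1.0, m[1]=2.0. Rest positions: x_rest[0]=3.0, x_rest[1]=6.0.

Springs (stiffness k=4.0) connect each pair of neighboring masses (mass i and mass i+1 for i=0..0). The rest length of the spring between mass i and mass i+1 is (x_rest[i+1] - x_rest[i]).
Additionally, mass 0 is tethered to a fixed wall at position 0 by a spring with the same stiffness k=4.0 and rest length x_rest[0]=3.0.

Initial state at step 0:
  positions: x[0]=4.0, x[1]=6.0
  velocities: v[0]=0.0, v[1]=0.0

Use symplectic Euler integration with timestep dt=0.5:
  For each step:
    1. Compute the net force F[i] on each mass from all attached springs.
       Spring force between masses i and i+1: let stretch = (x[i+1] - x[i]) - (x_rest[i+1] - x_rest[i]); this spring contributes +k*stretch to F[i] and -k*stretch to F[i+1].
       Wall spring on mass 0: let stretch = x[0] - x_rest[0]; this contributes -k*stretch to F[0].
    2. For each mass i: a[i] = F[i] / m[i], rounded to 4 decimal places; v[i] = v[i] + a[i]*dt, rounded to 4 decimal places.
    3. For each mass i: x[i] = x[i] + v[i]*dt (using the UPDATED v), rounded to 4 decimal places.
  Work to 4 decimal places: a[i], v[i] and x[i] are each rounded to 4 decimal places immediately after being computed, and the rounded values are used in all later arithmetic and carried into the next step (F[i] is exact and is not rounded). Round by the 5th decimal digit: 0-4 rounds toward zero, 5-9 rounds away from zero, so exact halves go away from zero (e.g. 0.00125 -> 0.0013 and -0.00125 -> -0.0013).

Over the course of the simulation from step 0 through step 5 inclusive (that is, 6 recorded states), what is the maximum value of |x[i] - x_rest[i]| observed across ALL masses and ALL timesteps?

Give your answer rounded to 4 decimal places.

Answer: 1.4375

Derivation:
Step 0: x=[4.0000 6.0000] v=[0.0000 0.0000]
Step 1: x=[2.0000 6.5000] v=[-4.0000 1.0000]
Step 2: x=[2.5000 6.2500] v=[1.0000 -0.5000]
Step 3: x=[4.2500 5.6250] v=[3.5000 -1.2500]
Step 4: x=[3.1250 5.8125] v=[-2.2500 0.3750]
Step 5: x=[1.5625 6.1563] v=[-3.1250 0.6875]
Max displacement = 1.4375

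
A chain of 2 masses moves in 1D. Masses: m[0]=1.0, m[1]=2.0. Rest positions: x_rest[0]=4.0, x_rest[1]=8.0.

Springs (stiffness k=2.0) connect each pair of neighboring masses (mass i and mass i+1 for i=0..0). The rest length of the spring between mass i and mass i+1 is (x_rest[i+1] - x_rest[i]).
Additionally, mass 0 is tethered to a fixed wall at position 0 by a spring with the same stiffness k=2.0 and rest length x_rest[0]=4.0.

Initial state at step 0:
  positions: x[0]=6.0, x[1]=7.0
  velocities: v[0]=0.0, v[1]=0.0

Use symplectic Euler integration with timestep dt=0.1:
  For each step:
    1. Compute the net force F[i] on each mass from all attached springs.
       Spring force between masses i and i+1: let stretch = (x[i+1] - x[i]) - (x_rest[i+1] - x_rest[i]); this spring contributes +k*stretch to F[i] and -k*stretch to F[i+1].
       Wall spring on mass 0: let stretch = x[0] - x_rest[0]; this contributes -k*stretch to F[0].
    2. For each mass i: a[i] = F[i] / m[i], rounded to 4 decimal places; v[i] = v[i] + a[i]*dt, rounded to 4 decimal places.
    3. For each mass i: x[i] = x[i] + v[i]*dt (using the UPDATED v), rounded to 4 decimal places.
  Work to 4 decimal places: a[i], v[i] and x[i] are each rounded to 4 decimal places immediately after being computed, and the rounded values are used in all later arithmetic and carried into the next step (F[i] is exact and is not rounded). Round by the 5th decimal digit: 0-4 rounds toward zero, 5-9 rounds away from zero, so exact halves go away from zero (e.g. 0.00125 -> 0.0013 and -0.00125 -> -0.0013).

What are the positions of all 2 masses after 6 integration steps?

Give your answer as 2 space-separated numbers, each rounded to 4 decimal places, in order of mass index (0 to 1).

Step 0: x=[6.0000 7.0000] v=[0.0000 0.0000]
Step 1: x=[5.9000 7.0300] v=[-1.0000 0.3000]
Step 2: x=[5.7046 7.0887] v=[-1.9540 0.5870]
Step 3: x=[5.4228 7.1736] v=[-2.8181 0.8486]
Step 4: x=[5.0676 7.2810] v=[-3.5525 1.0735]
Step 5: x=[4.6553 7.4062] v=[-4.1233 1.2522]
Step 6: x=[4.2049 7.5439] v=[-4.5042 1.3771]

Answer: 4.2049 7.5439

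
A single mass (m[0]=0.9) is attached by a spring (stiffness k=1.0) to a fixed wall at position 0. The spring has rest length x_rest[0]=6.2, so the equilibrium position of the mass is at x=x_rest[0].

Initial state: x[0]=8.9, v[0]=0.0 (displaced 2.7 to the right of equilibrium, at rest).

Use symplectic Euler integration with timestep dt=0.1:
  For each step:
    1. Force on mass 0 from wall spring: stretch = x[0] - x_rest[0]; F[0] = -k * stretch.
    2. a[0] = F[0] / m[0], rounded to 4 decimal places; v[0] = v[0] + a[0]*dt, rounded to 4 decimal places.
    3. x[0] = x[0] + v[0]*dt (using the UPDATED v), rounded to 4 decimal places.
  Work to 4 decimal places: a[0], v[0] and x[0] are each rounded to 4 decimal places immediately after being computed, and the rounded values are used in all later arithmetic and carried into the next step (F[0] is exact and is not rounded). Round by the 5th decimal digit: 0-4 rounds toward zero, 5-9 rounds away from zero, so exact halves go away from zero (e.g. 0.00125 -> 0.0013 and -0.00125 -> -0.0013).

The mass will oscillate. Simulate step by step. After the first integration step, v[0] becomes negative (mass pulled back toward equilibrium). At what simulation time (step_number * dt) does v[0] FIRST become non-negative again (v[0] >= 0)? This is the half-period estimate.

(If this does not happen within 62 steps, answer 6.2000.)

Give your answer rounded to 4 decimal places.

Step 0: x=[8.9000] v=[0.0000]
Step 1: x=[8.8700] v=[-0.3000]
Step 2: x=[8.8103] v=[-0.5967]
Step 3: x=[8.7216] v=[-0.8867]
Step 4: x=[8.6049] v=[-1.1669]
Step 5: x=[8.4615] v=[-1.4341]
Step 6: x=[8.2930] v=[-1.6854]
Step 7: x=[8.1012] v=[-1.9180]
Step 8: x=[7.8883] v=[-2.1292]
Step 9: x=[7.6566] v=[-2.3168]
Step 10: x=[7.4087] v=[-2.4786]
Step 11: x=[7.1474] v=[-2.6129]
Step 12: x=[6.8756] v=[-2.7182]
Step 13: x=[6.5963] v=[-2.7933]
Step 14: x=[6.3126] v=[-2.8373]
Step 15: x=[6.0276] v=[-2.8498]
Step 16: x=[5.7445] v=[-2.8306]
Step 17: x=[5.4665] v=[-2.7800]
Step 18: x=[5.1967] v=[-2.6985]
Step 19: x=[4.9380] v=[-2.5870]
Step 20: x=[4.6933] v=[-2.4468]
Step 21: x=[4.4654] v=[-2.2794]
Step 22: x=[4.2567] v=[-2.0867]
Step 23: x=[4.0696] v=[-1.8708]
Step 24: x=[3.9062] v=[-1.6341]
Step 25: x=[3.7683] v=[-1.3792]
Step 26: x=[3.6574] v=[-1.1090]
Step 27: x=[3.5748] v=[-0.8265]
Step 28: x=[3.5213] v=[-0.5348]
Step 29: x=[3.4976] v=[-0.2372]
Step 30: x=[3.5039] v=[0.0631]
First v>=0 after going negative at step 30, time=3.0000

Answer: 3.0000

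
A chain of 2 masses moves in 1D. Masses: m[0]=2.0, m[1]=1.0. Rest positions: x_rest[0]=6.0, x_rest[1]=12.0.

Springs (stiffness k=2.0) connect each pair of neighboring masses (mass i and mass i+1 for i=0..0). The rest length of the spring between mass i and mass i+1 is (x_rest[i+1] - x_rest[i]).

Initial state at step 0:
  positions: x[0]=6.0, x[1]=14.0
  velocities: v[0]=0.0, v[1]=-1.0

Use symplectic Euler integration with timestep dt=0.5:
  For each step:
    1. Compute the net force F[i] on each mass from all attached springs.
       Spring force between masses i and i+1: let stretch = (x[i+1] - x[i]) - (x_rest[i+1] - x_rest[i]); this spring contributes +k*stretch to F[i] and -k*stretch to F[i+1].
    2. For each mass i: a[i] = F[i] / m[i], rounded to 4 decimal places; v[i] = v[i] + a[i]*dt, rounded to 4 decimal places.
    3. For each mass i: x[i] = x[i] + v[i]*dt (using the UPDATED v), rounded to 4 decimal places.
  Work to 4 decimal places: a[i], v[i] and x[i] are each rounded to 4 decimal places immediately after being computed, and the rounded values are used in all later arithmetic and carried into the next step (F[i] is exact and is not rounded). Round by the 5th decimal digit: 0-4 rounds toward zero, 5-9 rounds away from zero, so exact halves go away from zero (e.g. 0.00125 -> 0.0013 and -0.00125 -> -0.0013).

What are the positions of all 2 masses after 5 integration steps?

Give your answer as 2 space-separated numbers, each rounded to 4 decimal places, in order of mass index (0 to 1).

Step 0: x=[6.0000 14.0000] v=[0.0000 -1.0000]
Step 1: x=[6.5000 12.5000] v=[1.0000 -3.0000]
Step 2: x=[7.0000 11.0000] v=[1.0000 -3.0000]
Step 3: x=[7.0000 10.5000] v=[0.0000 -1.0000]
Step 4: x=[6.3750 11.2500] v=[-1.2500 1.5000]
Step 5: x=[5.4688 12.5625] v=[-1.8125 2.6250]

Answer: 5.4688 12.5625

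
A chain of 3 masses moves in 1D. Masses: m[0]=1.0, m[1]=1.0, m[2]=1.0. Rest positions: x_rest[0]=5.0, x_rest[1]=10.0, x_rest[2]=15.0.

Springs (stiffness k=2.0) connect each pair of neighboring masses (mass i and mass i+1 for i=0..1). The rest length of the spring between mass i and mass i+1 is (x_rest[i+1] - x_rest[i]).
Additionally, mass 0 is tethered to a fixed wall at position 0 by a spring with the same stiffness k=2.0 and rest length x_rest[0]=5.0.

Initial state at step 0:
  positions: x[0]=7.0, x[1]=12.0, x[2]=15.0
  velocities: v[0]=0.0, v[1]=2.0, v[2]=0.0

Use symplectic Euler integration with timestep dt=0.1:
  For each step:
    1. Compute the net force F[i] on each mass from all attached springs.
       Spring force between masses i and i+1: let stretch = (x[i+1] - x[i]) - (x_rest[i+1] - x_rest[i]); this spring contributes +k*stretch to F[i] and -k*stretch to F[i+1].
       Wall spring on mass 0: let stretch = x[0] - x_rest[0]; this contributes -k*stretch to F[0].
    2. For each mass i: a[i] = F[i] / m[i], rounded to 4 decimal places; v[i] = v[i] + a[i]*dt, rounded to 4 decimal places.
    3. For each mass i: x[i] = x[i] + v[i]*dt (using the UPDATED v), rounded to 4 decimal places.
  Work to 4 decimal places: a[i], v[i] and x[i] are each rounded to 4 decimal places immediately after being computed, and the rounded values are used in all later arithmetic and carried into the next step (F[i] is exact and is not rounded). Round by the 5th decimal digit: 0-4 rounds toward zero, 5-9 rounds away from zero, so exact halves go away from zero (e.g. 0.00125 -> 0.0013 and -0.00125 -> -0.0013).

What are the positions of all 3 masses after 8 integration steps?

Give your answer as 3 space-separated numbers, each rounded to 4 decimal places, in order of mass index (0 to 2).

Step 0: x=[7.0000 12.0000 15.0000] v=[0.0000 2.0000 0.0000]
Step 1: x=[6.9600 12.1600 15.0400] v=[-0.4000 1.6000 0.4000]
Step 2: x=[6.8848 12.2736 15.1224] v=[-0.7520 1.1360 0.8240]
Step 3: x=[6.7797 12.3364 15.2478] v=[-1.0512 0.6280 1.2542]
Step 4: x=[6.6501 12.3463 15.4150] v=[-1.2958 0.0989 1.6719]
Step 5: x=[6.5014 12.3036 15.6208] v=[-1.4866 -0.4266 2.0582]
Step 6: x=[6.3388 12.2112 15.8603] v=[-1.6264 -0.9236 2.3948]
Step 7: x=[6.1668 12.0744 16.1268] v=[-1.7197 -1.3683 2.6650]
Step 8: x=[5.9897 11.9005 16.4123] v=[-1.7715 -1.7393 2.8545]

Answer: 5.9897 11.9005 16.4123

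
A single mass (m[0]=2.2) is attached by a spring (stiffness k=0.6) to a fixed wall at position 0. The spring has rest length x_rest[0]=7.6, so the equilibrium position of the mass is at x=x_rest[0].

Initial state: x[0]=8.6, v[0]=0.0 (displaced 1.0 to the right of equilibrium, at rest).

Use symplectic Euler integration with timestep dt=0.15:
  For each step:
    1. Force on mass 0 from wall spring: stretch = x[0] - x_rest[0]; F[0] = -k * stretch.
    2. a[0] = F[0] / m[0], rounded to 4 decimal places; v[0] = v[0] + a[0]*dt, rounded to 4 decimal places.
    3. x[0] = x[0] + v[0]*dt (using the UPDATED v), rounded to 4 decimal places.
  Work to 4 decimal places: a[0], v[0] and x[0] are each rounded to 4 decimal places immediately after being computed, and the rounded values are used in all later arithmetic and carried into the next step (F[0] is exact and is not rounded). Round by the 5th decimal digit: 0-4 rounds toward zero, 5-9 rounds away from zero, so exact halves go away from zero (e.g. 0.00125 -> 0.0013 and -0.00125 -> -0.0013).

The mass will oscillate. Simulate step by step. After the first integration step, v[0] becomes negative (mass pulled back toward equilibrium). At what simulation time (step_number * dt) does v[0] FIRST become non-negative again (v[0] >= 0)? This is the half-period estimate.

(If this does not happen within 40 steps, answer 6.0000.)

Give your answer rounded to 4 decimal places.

Answer: 6.0000

Derivation:
Step 0: x=[8.6000] v=[0.0000]
Step 1: x=[8.5939] v=[-0.0409]
Step 2: x=[8.5817] v=[-0.0816]
Step 3: x=[8.5634] v=[-0.1218]
Step 4: x=[8.5392] v=[-0.1612]
Step 5: x=[8.5093] v=[-0.1996]
Step 6: x=[8.4738] v=[-0.2368]
Step 7: x=[8.4329] v=[-0.2725]
Step 8: x=[8.3869] v=[-0.3066]
Step 9: x=[8.3361] v=[-0.3388]
Step 10: x=[8.2808] v=[-0.3689]
Step 11: x=[8.2213] v=[-0.3968]
Step 12: x=[8.1580] v=[-0.4222]
Step 13: x=[8.0913] v=[-0.4450]
Step 14: x=[8.0215] v=[-0.4651]
Step 15: x=[7.9491] v=[-0.4824]
Step 16: x=[7.8746] v=[-0.4967]
Step 17: x=[7.7984] v=[-0.5079]
Step 18: x=[7.7210] v=[-0.5160]
Step 19: x=[7.6429] v=[-0.5210]
Step 20: x=[7.5645] v=[-0.5228]
Step 21: x=[7.4863] v=[-0.5213]
Step 22: x=[7.4088] v=[-0.5167]
Step 23: x=[7.3325] v=[-0.5089]
Step 24: x=[7.2578] v=[-0.4980]
Step 25: x=[7.1852] v=[-0.4840]
Step 26: x=[7.1152] v=[-0.4670]
Step 27: x=[7.0481] v=[-0.4472]
Step 28: x=[6.9844] v=[-0.4246]
Step 29: x=[6.9245] v=[-0.3994]
Step 30: x=[6.8687] v=[-0.3718]
Step 31: x=[6.8174] v=[-0.3419]
Step 32: x=[6.7709] v=[-0.3099]
Step 33: x=[6.7295] v=[-0.2760]
Step 34: x=[6.6934] v=[-0.2404]
Step 35: x=[6.6629] v=[-0.2033]
Step 36: x=[6.6382] v=[-0.1650]
Step 37: x=[6.6193] v=[-0.1257]
Step 38: x=[6.6065] v=[-0.0856]
Step 39: x=[6.5998] v=[-0.0450]
Step 40: x=[6.5992] v=[-0.0041]
v[0] did not become non-negative within 40 steps; using fallback time=6.0000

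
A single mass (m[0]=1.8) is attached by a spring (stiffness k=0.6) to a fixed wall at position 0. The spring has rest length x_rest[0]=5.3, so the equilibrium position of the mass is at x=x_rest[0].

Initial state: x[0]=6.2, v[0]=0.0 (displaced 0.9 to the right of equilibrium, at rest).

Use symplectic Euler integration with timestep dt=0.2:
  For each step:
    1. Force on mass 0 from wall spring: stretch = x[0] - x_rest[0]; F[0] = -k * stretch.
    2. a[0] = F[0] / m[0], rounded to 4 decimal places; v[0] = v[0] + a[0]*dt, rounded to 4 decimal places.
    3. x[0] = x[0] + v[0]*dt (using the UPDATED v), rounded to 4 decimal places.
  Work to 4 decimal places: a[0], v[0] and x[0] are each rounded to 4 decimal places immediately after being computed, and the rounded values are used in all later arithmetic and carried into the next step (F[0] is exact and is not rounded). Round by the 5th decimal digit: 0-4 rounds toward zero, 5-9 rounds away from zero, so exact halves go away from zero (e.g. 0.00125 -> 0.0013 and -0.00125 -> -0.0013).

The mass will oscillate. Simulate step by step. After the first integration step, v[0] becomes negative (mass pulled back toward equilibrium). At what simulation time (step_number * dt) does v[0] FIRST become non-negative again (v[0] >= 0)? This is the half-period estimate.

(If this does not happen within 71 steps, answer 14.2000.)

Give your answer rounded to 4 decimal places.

Answer: 5.6000

Derivation:
Step 0: x=[6.2000] v=[0.0000]
Step 1: x=[6.1880] v=[-0.0600]
Step 2: x=[6.1642] v=[-0.1192]
Step 3: x=[6.1288] v=[-0.1768]
Step 4: x=[6.0824] v=[-0.2321]
Step 5: x=[6.0255] v=[-0.2843]
Step 6: x=[5.9590] v=[-0.3327]
Step 7: x=[5.8837] v=[-0.3766]
Step 8: x=[5.8006] v=[-0.4155]
Step 9: x=[5.7108] v=[-0.4489]
Step 10: x=[5.6155] v=[-0.4763]
Step 11: x=[5.5160] v=[-0.4973]
Step 12: x=[5.4137] v=[-0.5117]
Step 13: x=[5.3098] v=[-0.5193]
Step 14: x=[5.2058] v=[-0.5200]
Step 15: x=[5.1031] v=[-0.5137]
Step 16: x=[5.0030] v=[-0.5006]
Step 17: x=[4.9068] v=[-0.4808]
Step 18: x=[4.8159] v=[-0.4546]
Step 19: x=[4.7314] v=[-0.4223]
Step 20: x=[4.6545] v=[-0.3844]
Step 21: x=[4.5862] v=[-0.3414]
Step 22: x=[4.5274] v=[-0.2938]
Step 23: x=[4.4789] v=[-0.2423]
Step 24: x=[4.4414] v=[-0.1876]
Step 25: x=[4.4153] v=[-0.1304]
Step 26: x=[4.4010] v=[-0.0714]
Step 27: x=[4.3987] v=[-0.0115]
Step 28: x=[4.4084] v=[0.0486]
First v>=0 after going negative at step 28, time=5.6000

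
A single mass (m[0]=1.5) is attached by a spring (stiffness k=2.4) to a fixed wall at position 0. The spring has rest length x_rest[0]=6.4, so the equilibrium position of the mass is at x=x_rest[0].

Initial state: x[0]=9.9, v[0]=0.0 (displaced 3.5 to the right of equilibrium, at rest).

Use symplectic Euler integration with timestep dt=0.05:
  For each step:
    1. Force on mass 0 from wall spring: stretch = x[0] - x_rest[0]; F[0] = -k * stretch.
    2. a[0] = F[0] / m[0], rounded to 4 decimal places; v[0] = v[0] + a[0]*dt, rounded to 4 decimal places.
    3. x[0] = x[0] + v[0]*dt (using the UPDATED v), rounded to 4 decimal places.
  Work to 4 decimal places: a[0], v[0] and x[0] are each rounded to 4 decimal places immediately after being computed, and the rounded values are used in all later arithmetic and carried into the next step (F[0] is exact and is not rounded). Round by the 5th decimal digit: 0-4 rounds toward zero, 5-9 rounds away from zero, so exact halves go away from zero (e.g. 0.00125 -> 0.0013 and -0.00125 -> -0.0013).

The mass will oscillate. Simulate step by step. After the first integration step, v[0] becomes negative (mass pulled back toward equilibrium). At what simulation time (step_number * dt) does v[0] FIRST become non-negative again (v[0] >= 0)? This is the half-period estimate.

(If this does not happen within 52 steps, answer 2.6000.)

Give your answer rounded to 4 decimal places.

Step 0: x=[9.9000] v=[0.0000]
Step 1: x=[9.8860] v=[-0.2800]
Step 2: x=[9.8581] v=[-0.5589]
Step 3: x=[9.8163] v=[-0.8356]
Step 4: x=[9.7609] v=[-1.1089]
Step 5: x=[9.6920] v=[-1.3778]
Step 6: x=[9.6099] v=[-1.6412]
Step 7: x=[9.5150] v=[-1.8980]
Step 8: x=[9.4076] v=[-2.1472]
Step 9: x=[9.2882] v=[-2.3878]
Step 10: x=[9.1573] v=[-2.6189]
Step 11: x=[9.0153] v=[-2.8395]
Step 12: x=[8.8629] v=[-3.0487]
Step 13: x=[8.7006] v=[-3.2457]
Step 14: x=[8.5291] v=[-3.4298]
Step 15: x=[8.3491] v=[-3.6001]
Step 16: x=[8.1613] v=[-3.7560]
Step 17: x=[7.9665] v=[-3.8969]
Step 18: x=[7.7654] v=[-4.0222]
Step 19: x=[7.5588] v=[-4.1314]
Step 20: x=[7.3476] v=[-4.2241]
Step 21: x=[7.1326] v=[-4.2999]
Step 22: x=[6.9147] v=[-4.3585]
Step 23: x=[6.6947] v=[-4.3997]
Step 24: x=[6.4735] v=[-4.4233]
Step 25: x=[6.2520] v=[-4.4292]
Step 26: x=[6.0311] v=[-4.4174]
Step 27: x=[5.8117] v=[-4.3879]
Step 28: x=[5.5947] v=[-4.3408]
Step 29: x=[5.3809] v=[-4.2764]
Step 30: x=[5.1712] v=[-4.1949]
Step 31: x=[4.9664] v=[-4.0966]
Step 32: x=[4.7673] v=[-3.9819]
Step 33: x=[4.5747] v=[-3.8513]
Step 34: x=[4.3894] v=[-3.7053]
Step 35: x=[4.2122] v=[-3.5445]
Step 36: x=[4.0437] v=[-3.3695]
Step 37: x=[3.8847] v=[-3.1810]
Step 38: x=[3.7357] v=[-2.9798]
Step 39: x=[3.5974] v=[-2.7667]
Step 40: x=[3.4703] v=[-2.5425]
Step 41: x=[3.3549] v=[-2.3081]
Step 42: x=[3.2517] v=[-2.0645]
Step 43: x=[3.1611] v=[-1.8126]
Step 44: x=[3.0834] v=[-1.5535]
Step 45: x=[3.0190] v=[-1.2882]
Step 46: x=[2.9681] v=[-1.0177]
Step 47: x=[2.9309] v=[-0.7432]
Step 48: x=[2.9076] v=[-0.4657]
Step 49: x=[2.8983] v=[-0.1863]
Step 50: x=[2.9030] v=[0.0938]
First v>=0 after going negative at step 50, time=2.5000

Answer: 2.5000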